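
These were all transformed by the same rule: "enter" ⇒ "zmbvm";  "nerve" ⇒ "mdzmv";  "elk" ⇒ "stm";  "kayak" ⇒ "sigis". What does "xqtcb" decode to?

The output letters match the input read backwards, each shifted +8: enter reversed is retne. Two steps: reverse the string, then apply a Caesar shift of +8.
Undoing it on xqtcb: shift back: x−8=p, q−8=i, t−8=l, c−8=u, b−8=t → pilut; then reverse → tulip.

tulip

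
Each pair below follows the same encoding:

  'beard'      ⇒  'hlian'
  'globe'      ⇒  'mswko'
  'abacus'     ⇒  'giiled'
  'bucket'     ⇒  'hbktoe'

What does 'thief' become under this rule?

zoqnp

In beard: b→h is +6, e→l is +7, a→i is +8, r→a is +9 — the shift increases by 1 each position. Each letter shifts forward by (position + 6), i.e. 6, 7, 8, … — the shift grows by one for each successive letter.
For thief: t+6=z, h+7=o, i+8=q, e+9=n, f+10=p.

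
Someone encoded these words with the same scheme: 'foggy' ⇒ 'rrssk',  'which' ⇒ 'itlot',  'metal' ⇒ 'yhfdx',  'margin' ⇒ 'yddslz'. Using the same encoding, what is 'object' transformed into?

rnvhof

The shift depends on letter class: consonant f→r is +12, but vowel o→r is +3. Two shifts are in play — +3 for a/e/i/o/u, +12 for every other letter.
Applying it to object: o(vowel)+3=r, b(cons)+12=n, j(cons)+12=v, e(vowel)+3=h, c(cons)+12=o, t(cons)+12=f.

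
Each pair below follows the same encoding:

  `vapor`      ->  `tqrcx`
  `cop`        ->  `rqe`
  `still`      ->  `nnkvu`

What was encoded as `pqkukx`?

vision

The output letters match the input read backwards, each shifted +2: vapor reversed is ropav. Read the word backwards and shift each letter +2.
Decoding pqkukx: shift back: p−2=n, q−2=o, k−2=i, u−2=s, k−2=i, x−2=v → noisiv; then reverse → vision.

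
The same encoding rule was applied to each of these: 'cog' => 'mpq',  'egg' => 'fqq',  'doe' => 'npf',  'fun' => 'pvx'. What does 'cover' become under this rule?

mpffb

The shift depends on letter class: consonant c→m is +10, but vowel o→p is +1. The rule splits by letter class: vowels +1, consonants +10.
On cover: c(cons)+10=m, o(vowel)+1=p, v(cons)+10=f, e(vowel)+1=f, r(cons)+10=b.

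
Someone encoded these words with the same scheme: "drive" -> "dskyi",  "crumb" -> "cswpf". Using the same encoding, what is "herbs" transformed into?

hftew

In drive: d→d is +0, r→s is +1, i→k is +2, v→y is +3 — the shift increases by 1 each position. The shift increases by 1 at each position, starting from +0: 0, 1, 2, ….
For herbs: h+0=h, e+1=f, r+2=t, b+3=e, s+4=w.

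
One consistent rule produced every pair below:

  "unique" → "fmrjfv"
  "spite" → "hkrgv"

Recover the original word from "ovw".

Letters are reflected about the middle of the alphabet (position → 25−position): Atbash.
Undoing it on ovw: o↔l, v↔e, w↔d.

led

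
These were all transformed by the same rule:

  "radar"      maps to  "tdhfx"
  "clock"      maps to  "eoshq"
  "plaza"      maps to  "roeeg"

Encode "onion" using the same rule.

Letter i (0-indexed) is shifted by i+2, so successive shifts are 2, 3, 4, ….
For onion: o+2=q, n+3=q, i+4=m, o+5=t, n+6=t.

qqmtt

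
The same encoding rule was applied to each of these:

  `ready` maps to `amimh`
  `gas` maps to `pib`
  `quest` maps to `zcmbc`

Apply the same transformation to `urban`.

cakiw

The shift depends on letter class: consonant r→a is +9, but vowel e→m is +8. Two shifts are in play — +8 for a/e/i/o/u, +9 for every other letter.
On urban: u(vowel)+8=c, r(cons)+9=a, b(cons)+9=k, a(vowel)+8=i, n(cons)+9=w.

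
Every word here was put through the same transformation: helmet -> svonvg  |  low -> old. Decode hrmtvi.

singer

Each pair mirrors across the alphabet (h↔s, e↔v, l↔o): positions sum to 25. Each letter is replaced by its mirror in the alphabet: a↔z, b↔y, c↔x, and so on (the Atbash cipher).
Decoding hrmtvi: h↔s, r↔i, m↔n, t↔g, v↔e, i↔r.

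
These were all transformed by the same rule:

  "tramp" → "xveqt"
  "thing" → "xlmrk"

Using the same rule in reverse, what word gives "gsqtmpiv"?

Compare letters: t→x is +4, r→v is +4, a→e is +4 — a constant shift. This is a Caesar cipher with shift 4.
Undoing it on gsqtmpiv: g−4=c, s−4=o, q−4=m, t−4=p, m−4=i, p−4=l, i−4=e, v−4=r.

compiler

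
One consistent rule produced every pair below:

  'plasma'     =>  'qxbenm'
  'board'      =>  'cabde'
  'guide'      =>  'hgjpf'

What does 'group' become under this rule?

hdpgq

Shifts by position in plasma: pos 0: p→q (+1), pos 1: l→x (+12), pos 2: a→b (+1), pos 3: s→e (+12) — repeating every 2. A repeating key of period 2 is used — shifts +1, +12 over and over.
On group: g+1=h, r+12=d, o+1=p, u+12=g, p+1=q.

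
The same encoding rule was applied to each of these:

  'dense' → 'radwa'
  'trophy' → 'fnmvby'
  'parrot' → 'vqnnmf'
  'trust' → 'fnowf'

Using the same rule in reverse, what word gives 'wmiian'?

d(3)→r(17) and e(4)→a(0) fit y≡9x+16 (mod 26); the inverse of 9 mod 26 is 3. Treating letters as 0–25, the rule is x ↦ 9x + 16 (mod 26).
Reversing it on wmiian: w(22)→3·(22−16)≡18=s; m(12)→3·(12−16)≡14=o; i(8)→3·(8−16)≡2=c; i(8)→3·(8−16)≡2=c; a(0)→3·(0−16)≡4=e; n(13)→3·(13−16)≡17=r (all mod 26).

soccer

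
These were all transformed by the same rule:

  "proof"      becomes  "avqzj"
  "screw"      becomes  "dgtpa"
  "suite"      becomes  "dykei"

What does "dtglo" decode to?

The shifts repeat in a cycle of length 3: positions 0,1,… shift by +11, +4, +2, then the pattern repeats.
Undoing it on dtglo: d−11=s, t−4=p, g−2=e, l−11=a, o−4=k.

speak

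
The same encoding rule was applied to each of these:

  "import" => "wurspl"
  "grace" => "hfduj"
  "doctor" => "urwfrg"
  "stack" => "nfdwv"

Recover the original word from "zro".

low

Read the word backwards and shift each letter +3.
Decoding zro: shift back: z−3=w, r−3=o, o−3=l → wol; then reverse → low.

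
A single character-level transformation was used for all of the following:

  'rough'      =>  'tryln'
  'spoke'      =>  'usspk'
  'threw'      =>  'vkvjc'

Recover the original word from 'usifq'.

Each letter shifts forward by (position + 2), i.e. 2, 3, 4, … — the shift grows by one for each successive letter.
Reversing it on usifq: u−2=s, s−3=p, i−4=e, f−5=a, q−6=k.

speak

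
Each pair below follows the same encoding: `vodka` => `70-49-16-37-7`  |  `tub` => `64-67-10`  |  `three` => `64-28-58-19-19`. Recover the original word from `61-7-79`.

say

v(#22)→70 and o(#15)→49: differences scale by 3, so n = 3·pos + 4. The formula is n = 3×(alphabet index, a=1) + 4.
Decoding 61-7-79: 61→(61−4)÷3=19=s, 7→(7−4)÷3=1=a, 79→(79−4)÷3=25=y.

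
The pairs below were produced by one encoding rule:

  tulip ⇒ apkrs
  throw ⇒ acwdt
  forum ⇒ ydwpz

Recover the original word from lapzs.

stump

t(19)→a(0) and u(20)→p(15) fit y≡15x+1 (mod 26); the inverse of 15 mod 26 is 7. This is an affine cipher: with a=0,…,z=25, each position x becomes (15x+1) mod 26.
Undoing it on lapzs: l(11)→7·(11−1)≡18=s; a(0)→7·(0−1)≡19=t; p(15)→7·(15−1)≡20=u; z(25)→7·(25−1)≡12=m; s(18)→7·(18−1)≡15=p (all mod 26).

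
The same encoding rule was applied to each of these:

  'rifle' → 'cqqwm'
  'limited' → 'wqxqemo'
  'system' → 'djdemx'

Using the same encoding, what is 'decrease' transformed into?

omncmidm

Two shifts are in play — +8 for a/e/i/o/u, +11 for every other letter.
For decrease: d(cons)+11=o, e(vowel)+8=m, c(cons)+11=n, r(cons)+11=c, e(vowel)+8=m, a(vowel)+8=i, s(cons)+11=d, e(vowel)+8=m.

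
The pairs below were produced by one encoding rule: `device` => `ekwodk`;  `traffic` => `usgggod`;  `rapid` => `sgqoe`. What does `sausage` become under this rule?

The shift depends on letter class: consonant d→e is +1, but vowel e→k is +6. Vowels shift forward by 6 and consonants shift forward by 1.
Applying it to sausage: s(cons)+1=t, a(vowel)+6=g, u(vowel)+6=a, s(cons)+1=t, a(vowel)+6=g, g(cons)+1=h, e(vowel)+6=k.

tgatghk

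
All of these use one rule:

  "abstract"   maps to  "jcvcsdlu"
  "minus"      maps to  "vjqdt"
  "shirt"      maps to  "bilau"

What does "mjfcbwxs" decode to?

dictator

Shifts by position in abstract: pos 0: a→j (+9), pos 1: b→c (+1), pos 2: s→v (+3), pos 3: t→c (+9), pos 4: r→s (+1), pos 5: a→d (+3) — repeating every 3. It's a Vigenère-style cipher with numeric key [9,1,3]: position i shifts by key[i mod 3].
Decoding mjfcbwxs: m−9=d, j−1=i, f−3=c, c−9=t, b−1=a, w−3=t, x−9=o, s−1=r.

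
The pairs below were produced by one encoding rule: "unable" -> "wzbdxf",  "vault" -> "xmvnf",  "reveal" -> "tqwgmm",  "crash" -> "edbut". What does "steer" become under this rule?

Shifts by position in unable: pos 0: u→w (+2), pos 1: n→z (+12), pos 2: a→b (+1), pos 3: b→d (+2), pos 4: l→x (+12), pos 5: e→f (+1) — repeating every 3. A repeating key of period 3 is used — shifts +2, +12, +1 over and over.
Applying it to steer: s+2=u, t+12=f, e+1=f, e+2=g, r+12=d.

uffgd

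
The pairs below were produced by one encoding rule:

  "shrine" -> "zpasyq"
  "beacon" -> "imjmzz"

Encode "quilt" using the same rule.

xcrve

In shrine: s→z is +7, h→p is +8, r→a is +9, i→s is +10 — the shift increases by 1 each position. Letter i (0-indexed) is shifted by i+7, so successive shifts are 7, 8, 9, ….
For quilt: q+7=x, u+8=c, i+9=r, l+10=v, t+11=e.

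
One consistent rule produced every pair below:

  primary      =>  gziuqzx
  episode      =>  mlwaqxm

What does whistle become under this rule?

mtbaqpe

Two steps: reverse the string, then apply a Caesar shift of +8.
Applying it to whistle: reverse → eltsihw; then shift: e+8=m, l+8=t, t+8=b, s+8=a, i+8=q, h+8=p, w+8=e.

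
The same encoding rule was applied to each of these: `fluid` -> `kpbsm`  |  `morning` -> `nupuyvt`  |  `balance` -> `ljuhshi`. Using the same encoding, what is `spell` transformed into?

The output letters match the input read backwards, each shifted +7: fluid reversed is diulf. Two steps: reverse the string, then apply a Caesar shift of +7.
Applying it to spell: reverse → lleps; then shift: l+7=s, l+7=s, e+7=l, p+7=w, s+7=z.

sslwz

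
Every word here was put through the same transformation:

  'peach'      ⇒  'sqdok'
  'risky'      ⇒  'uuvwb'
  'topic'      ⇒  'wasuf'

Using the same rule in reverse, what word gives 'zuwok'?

witch

It's a Vigenère-style cipher with numeric key [3,12]: position i shifts by key[i mod 2].
Decoding zuwok: z−3=w, u−12=i, w−3=t, o−12=c, k−3=h.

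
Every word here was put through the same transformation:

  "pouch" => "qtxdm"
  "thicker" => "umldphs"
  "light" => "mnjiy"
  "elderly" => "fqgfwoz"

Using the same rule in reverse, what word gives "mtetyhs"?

lobster

A repeating key of period 3 is used — shifts +1, +5, +3 over and over.
Decoding mtetyhs: m−1=l, t−5=o, e−3=b, t−1=s, y−5=t, h−3=e, s−1=r.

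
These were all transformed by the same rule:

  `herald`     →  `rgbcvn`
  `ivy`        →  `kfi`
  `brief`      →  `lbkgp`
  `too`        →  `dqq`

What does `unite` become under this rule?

The shift depends on letter class: consonant h→r is +10, but vowel e→g is +2. Vowels shift forward by 2 and consonants shift forward by 10.
On unite: u(vowel)+2=w, n(cons)+10=x, i(vowel)+2=k, t(cons)+10=d, e(vowel)+2=g.

wxkdg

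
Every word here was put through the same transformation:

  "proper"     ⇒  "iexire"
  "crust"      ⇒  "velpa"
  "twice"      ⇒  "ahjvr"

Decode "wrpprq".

vessel

p(15)→i(8) and r(17)→e(4) fit y≡11x+25 (mod 26); the inverse of 11 mod 26 is 19. Each letter's alphabet position (a=0..z=25) is mapped through 11·x+25 mod 26 — an affine cipher.
Reversing it on wrpprq: w(22)→19·(22−25)≡21=v; r(17)→19·(17−25)≡4=e; p(15)→19·(15−25)≡18=s; p(15)→19·(15−25)≡18=s; r(17)→19·(17−25)≡4=e; q(16)→19·(16−25)≡11=l (all mod 26).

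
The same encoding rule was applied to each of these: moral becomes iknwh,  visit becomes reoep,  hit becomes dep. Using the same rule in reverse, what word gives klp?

opt

Compare letters: m→i is +22, o→k is +22, r→n is +22 — a constant shift. Every letter moves 22 places later in the alphabet, wrapping around z→a.
Reversing it on klp: k−22=o, l−22=p, p−22=t.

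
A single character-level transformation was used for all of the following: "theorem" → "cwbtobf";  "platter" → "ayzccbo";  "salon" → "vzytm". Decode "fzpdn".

t(19)→c(2) and h(7)→w(22) fit y≡7x+25 (mod 26); the inverse of 7 mod 26 is 15. Treating letters as 0–25, the rule is x ↦ 7x + 25 (mod 26).
Decoding fzpdn: f(5)→15·(5−25)≡12=m; z(25)→15·(25−25)≡0=a; p(15)→15·(15−25)≡6=g; d(3)→15·(3−25)≡8=i; n(13)→15·(13−25)≡2=c (all mod 26).

magic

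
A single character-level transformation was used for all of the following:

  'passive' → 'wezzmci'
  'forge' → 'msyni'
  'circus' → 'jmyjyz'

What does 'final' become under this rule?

mmues

The shift depends on letter class: consonant p→w is +7, but vowel a→e is +4. Vowels shift forward by 4 and consonants shift forward by 7.
On final: f(cons)+7=m, i(vowel)+4=m, n(cons)+7=u, a(vowel)+4=e, l(cons)+7=s.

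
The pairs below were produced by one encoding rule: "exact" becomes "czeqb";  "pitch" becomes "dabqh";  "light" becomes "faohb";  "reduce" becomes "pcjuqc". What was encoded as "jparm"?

Each letter's alphabet position (a=0..z=25) is mapped through 19·x+4 mod 26 — an affine cipher.
Reversing it on jparm: j(9)→11·(9−4)≡3=d; p(15)→11·(15−4)≡17=r; a(0)→11·(0−4)≡8=i; r(17)→11·(17−4)≡13=n; m(12)→11·(12−4)≡10=k (all mod 26).

drink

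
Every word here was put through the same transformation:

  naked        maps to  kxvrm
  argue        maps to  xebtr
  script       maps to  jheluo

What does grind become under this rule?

belkm

This is an affine cipher: with a=0,…,z=25, each position x becomes (5x+23) mod 26.
On grind: g(6)→5·6+23≡1=b; r(17)→5·17+23≡4=e; i(8)→5·8+23≡11=l; n(13)→5·13+23≡10=k; d(3)→5·3+23≡12=m (all mod 26).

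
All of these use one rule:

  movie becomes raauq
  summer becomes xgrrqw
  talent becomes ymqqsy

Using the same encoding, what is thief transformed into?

ymuqk

The shift depends on letter class: consonant m→r is +5, but vowel o→a is +12. Two shifts are in play — +12 for a/e/i/o/u, +5 for every other letter.
Applying it to thief: t(cons)+5=y, h(cons)+5=m, i(vowel)+12=u, e(vowel)+12=q, f(cons)+5=k.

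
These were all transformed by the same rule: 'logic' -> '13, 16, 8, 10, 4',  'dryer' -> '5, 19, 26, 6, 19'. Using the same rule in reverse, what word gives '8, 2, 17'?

l is letter #12 and maps to 13: an offset of 1. Letters become their 1-based position plus 1 (so a→2, b→3, …).
Decoding 8, 2, 17: 8→(8−1)÷1=7=g, 2→(2−1)÷1=1=a, 17→(17−1)÷1=16=p.

gap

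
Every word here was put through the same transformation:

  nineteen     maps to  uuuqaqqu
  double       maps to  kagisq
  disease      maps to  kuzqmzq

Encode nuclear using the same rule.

ugjsqmy

The shift depends on letter class: consonant n→u is +7, but vowel i→u is +12. Two shifts are in play — +12 for a/e/i/o/u, +7 for every other letter.
On nuclear: n(cons)+7=u, u(vowel)+12=g, c(cons)+7=j, l(cons)+7=s, e(vowel)+12=q, a(vowel)+12=m, r(cons)+7=y.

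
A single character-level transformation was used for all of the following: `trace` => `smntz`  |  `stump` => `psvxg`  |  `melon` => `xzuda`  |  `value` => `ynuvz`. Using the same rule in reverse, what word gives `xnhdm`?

Treating letters as 0–25, the rule is x ↦ 3x + 13 (mod 26).
Undoing it on xnhdm: x(23)→9·(23−13)≡12=m; n(13)→9·(13−13)≡0=a; h(7)→9·(7−13)≡24=y; d(3)→9·(3−13)≡14=o; m(12)→9·(12−13)≡17=r (all mod 26).

mayor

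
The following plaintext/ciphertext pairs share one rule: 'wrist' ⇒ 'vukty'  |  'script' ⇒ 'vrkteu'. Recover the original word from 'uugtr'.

press

The output letters match the input read backwards, each shifted +2: wrist reversed is tsirw. Read the word backwards and shift each letter +2.
Decoding uugtr: shift back: u−2=s, u−2=s, g−2=e, t−2=r, r−2=p → sserp; then reverse → press.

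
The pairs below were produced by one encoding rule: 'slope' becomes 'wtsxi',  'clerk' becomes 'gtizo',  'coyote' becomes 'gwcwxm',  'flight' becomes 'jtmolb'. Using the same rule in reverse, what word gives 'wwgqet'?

social

Shifts by position in slope: pos 0: s→w (+4), pos 1: l→t (+8), pos 2: o→s (+4), pos 3: p→x (+8) — repeating every 2. The shifts repeat in a cycle of length 2: positions 0,1,… shift by +4, +8, then the pattern repeats.
Decoding wwgqet: w−4=s, w−8=o, g−4=c, q−8=i, e−4=a, t−8=l.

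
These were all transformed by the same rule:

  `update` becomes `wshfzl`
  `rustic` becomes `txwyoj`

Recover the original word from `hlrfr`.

final

In update: u→w is +2, p→s is +3, d→h is +4, a→f is +5 — the shift increases by 1 each position. Each letter shifts forward by (position + 2), i.e. 2, 3, 4, … — the shift grows by one for each successive letter.
Reversing it on hlrfr: h−2=f, l−3=i, r−4=n, f−5=a, r−6=l.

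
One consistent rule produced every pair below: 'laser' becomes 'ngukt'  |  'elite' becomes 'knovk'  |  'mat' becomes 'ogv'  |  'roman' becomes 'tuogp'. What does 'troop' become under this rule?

vtuur

The shift depends on letter class: consonant l→n is +2, but vowel a→g is +6. Two shifts are in play — +6 for a/e/i/o/u, +2 for every other letter.
On troop: t(cons)+2=v, r(cons)+2=t, o(vowel)+6=u, o(vowel)+6=u, p(cons)+2=r.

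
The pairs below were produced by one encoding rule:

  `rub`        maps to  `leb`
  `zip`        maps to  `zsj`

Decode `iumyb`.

rocky

The word is reversed, then every letter is shifted forward by 10.
Decoding iumyb: shift back: i−10=y, u−10=k, m−10=c, y−10=o, b−10=r → ykcor; then reverse → rocky.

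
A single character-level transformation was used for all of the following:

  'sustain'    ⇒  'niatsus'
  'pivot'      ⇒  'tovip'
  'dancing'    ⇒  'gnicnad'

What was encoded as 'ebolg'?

globe

It's just the letters in reverse order.
Decoding ebolg: then reverse → globe.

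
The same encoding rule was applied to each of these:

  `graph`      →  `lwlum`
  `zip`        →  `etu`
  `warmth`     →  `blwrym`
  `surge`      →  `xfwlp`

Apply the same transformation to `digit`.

itlty

The shift depends on letter class: consonant g→l is +5, but vowel a→l is +11. Two shifts are in play — +11 for a/e/i/o/u, +5 for every other letter.
On digit: d(cons)+5=i, i(vowel)+11=t, g(cons)+5=l, i(vowel)+11=t, t(cons)+5=y.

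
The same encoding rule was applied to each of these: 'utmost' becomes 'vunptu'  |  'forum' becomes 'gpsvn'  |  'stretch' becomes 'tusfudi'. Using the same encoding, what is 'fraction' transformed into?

Compare letters: u→v is +1, t→u is +1, m→n is +1 — a constant shift. Each letter is shifted forward by 1 in the alphabet (a Caesar shift of +1).
On fraction: f+1=g, r+1=s, a+1=b, c+1=d, t+1=u, i+1=j, o+1=p, n+1=o.

gsbdujpo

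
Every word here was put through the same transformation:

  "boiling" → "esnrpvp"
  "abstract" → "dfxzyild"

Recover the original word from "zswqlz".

In boiling: b→e is +3, o→s is +4, i→n is +5, l→r is +6 — the shift increases by 1 each position. Letter i (0-indexed) is shifted by i+3, so successive shifts are 3, 4, 5, ….
Undoing it on zswqlz: z−3=w, s−4=o, w−5=r, q−6=k, l−7=e, z−8=r.

worker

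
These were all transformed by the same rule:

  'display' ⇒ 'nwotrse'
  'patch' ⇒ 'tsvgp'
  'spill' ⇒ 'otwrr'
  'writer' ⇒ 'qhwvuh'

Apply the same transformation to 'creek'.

d(3)→n(13) and i(8)→w(22) fit y≡7x+18 (mod 26); the inverse of 7 mod 26 is 15. Treating letters as 0–25, the rule is x ↦ 7x + 18 (mod 26).
For creek: c(2)→7·2+18≡6=g; r(17)→7·17+18≡7=h; e(4)→7·4+18≡20=u; e(4)→7·4+18≡20=u; k(10)→7·10+18≡10=k (all mod 26).

ghuuk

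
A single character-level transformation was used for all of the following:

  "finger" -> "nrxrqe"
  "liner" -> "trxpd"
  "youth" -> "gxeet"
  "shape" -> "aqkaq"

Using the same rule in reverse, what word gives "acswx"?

Letter i (0-indexed) is shifted by i+8, so successive shifts are 8, 9, 10, ….
Undoing it on acswx: a−8=s, c−9=t, s−10=i, w−11=l, x−12=l.

still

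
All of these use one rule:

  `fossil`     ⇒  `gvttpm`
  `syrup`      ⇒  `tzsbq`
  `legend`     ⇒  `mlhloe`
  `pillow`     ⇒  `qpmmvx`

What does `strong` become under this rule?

tusvoh

The shift depends on letter class: consonant f→g is +1, but vowel o→v is +7. Two shifts are in play — +7 for a/e/i/o/u, +1 for every other letter.
On strong: s(cons)+1=t, t(cons)+1=u, r(cons)+1=s, o(vowel)+7=v, n(cons)+1=o, g(cons)+1=h.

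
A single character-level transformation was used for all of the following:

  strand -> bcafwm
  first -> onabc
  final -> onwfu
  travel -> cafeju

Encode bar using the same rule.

kfa

The shift depends on letter class: consonant s→b is +9, but vowel a→f is +5. The rule splits by letter class: vowels +5, consonants +9.
Applying it to bar: b(cons)+9=k, a(vowel)+5=f, r(cons)+9=a.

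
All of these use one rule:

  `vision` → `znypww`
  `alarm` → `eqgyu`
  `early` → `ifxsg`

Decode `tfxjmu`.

In vision: v→z is +4, i→n is +5, s→y is +6, i→p is +7 — the shift increases by 1 each position. Letter i (0-indexed) is shifted by i+4, so successive shifts are 4, 5, 6, ….
Reversing it on tfxjmu: t−4=p, f−5=a, x−6=r, j−7=c, m−8=e, u−9=l.

parcel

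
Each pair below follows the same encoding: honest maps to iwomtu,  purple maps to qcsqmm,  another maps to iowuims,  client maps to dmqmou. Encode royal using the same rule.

The shift depends on letter class: consonant h→i is +1, but vowel o→w is +8. Vowels shift forward by 8 and consonants shift forward by 1.
On royal: r(cons)+1=s, o(vowel)+8=w, y(cons)+1=z, a(vowel)+8=i, l(cons)+1=m.

swzim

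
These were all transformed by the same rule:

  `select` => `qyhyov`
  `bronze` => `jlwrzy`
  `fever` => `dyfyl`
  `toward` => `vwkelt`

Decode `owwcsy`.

Treating letters as 0–25, the rule is x ↦ 5x + 4 (mod 26).
Decoding owwcsy: o(14)→21·(14−4)≡2=c; w(22)→21·(22−4)≡14=o; w(22)→21·(22−4)≡14=o; c(2)→21·(2−4)≡10=k; s(18)→21·(18−4)≡8=i; y(24)→21·(24−4)≡4=e (all mod 26).

cookie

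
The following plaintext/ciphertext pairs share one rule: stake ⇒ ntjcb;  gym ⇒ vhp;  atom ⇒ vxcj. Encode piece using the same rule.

Read the word backwards and shift each letter +9.
For piece: reverse → eceip; then shift: e+9=n, c+9=l, e+9=n, i+9=r, p+9=y.

nlnry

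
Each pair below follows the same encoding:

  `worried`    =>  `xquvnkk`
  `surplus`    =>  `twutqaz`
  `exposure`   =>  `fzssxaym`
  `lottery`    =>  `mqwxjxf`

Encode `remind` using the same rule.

In worried: w→x is +1, o→q is +2, r→u is +3, r→v is +4 — the shift increases by 1 each position. The shift increases by 1 at each position, starting from +1: 1, 2, 3, ….
For remind: r+1=s, e+2=g, m+3=p, i+4=m, n+5=s, d+6=j.

sgpmsj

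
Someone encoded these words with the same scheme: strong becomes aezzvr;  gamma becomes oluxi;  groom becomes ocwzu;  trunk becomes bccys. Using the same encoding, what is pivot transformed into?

xtdzb

Shifts by position in strong: pos 0: s→a (+8), pos 1: t→e (+11), pos 2: r→z (+8), pos 3: o→z (+11) — repeating every 2. The shifts repeat in a cycle of length 2: positions 0,1,… shift by +8, +11, then the pattern repeats.
On pivot: p+8=x, i+11=t, v+8=d, o+11=z, t+8=b.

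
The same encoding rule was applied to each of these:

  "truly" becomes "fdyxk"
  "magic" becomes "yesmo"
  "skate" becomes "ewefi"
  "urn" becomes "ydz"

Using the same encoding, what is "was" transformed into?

The shift depends on letter class: consonant t→f is +12, but vowel u→y is +4. Vowels shift forward by 4 and consonants shift forward by 12.
For was: w(cons)+12=i, a(vowel)+4=e, s(cons)+12=e.

iee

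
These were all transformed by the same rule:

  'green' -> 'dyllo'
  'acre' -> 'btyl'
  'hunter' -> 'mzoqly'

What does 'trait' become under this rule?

g(6)→d(3) and r(17)→y(24) fit y≡9x+1 (mod 26); the inverse of 9 mod 26 is 3. Each letter's alphabet position (a=0..z=25) is mapped through 9·x+1 mod 26 — an affine cipher.
Applying it to trait: t(19)→9·19+1≡16=q; r(17)→9·17+1≡24=y; a(0)→9·0+1≡1=b; i(8)→9·8+1≡21=v; t(19)→9·19+1≡16=q (all mod 26).

qybvq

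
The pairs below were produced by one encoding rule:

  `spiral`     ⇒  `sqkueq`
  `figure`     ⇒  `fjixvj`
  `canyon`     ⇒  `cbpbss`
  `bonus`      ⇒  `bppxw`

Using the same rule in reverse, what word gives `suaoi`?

In spiral: s→s is +0, p→q is +1, i→k is +2, r→u is +3 — the shift increases by 1 each position. Each letter shifts forward by its position index (0, 1, 2, …) — the shift grows by one for each successive letter.
Reversing it on suaoi: s−0=s, u−1=t, a−2=y, o−3=l, i−4=e.

style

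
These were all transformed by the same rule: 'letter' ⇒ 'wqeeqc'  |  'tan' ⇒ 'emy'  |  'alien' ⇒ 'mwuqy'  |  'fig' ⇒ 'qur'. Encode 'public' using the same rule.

The rule splits by letter class: vowels +12, consonants +11.
For public: p(cons)+11=a, u(vowel)+12=g, b(cons)+11=m, l(cons)+11=w, i(vowel)+12=u, c(cons)+11=n.

agmwun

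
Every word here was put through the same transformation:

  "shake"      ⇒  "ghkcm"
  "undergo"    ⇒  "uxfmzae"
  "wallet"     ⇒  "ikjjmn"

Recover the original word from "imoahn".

s(18)→g(6) and h(7)→h(7) fit y≡7x+10 (mod 26); the inverse of 7 mod 26 is 15. This is an affine cipher: with a=0,…,z=25, each position x becomes (7x+10) mod 26.
Undoing it on imoahn: i(8)→15·(8−10)≡22=w; m(12)→15·(12−10)≡4=e; o(14)→15·(14−10)≡8=i; a(0)→15·(0−10)≡6=g; h(7)→15·(7−10)≡7=h; n(13)→15·(13−10)≡19=t (all mod 26).

weight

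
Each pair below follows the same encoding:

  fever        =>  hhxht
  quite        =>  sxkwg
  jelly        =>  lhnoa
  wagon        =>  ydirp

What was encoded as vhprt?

tenor

The shifts repeat in a cycle of length 2: positions 0,1,… shift by +2, +3, then the pattern repeats.
Decoding vhprt: v−2=t, h−3=e, p−2=n, r−3=o, t−2=r.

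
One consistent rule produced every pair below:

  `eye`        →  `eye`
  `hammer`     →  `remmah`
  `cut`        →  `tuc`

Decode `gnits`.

The output letters match the input read backwards: eye reversed is eye. The word is simply reversed.
Undoing it on gnits: then reverse → sting.

sting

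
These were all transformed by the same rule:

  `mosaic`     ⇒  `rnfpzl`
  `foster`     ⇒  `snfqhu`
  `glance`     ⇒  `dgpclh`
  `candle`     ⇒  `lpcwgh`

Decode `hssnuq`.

m(12)→r(17) and o(14)→n(13) fit y≡11x+15 (mod 26); the inverse of 11 mod 26 is 19. Each letter's alphabet position (a=0..z=25) is mapped through 11·x+15 mod 26 — an affine cipher.
Decoding hssnuq: h(7)→19·(7−15)≡4=e; s(18)→19·(18−15)≡5=f; s(18)→19·(18−15)≡5=f; n(13)→19·(13−15)≡14=o; u(20)→19·(20−15)≡17=r; q(16)→19·(16−15)≡19=t (all mod 26).

effort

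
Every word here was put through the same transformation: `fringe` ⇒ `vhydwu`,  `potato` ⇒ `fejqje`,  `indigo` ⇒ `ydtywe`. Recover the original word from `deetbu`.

noodle

Each letter is shifted forward by 16 in the alphabet (a Caesar shift of +16).
Decoding deetbu: d−16=n, e−16=o, e−16=o, t−16=d, b−16=l, u−16=e.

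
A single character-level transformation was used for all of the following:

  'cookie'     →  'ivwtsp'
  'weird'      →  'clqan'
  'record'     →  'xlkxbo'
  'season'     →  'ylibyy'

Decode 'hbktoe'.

In cookie: c→i is +6, o→v is +7, o→w is +8, k→t is +9 — the shift increases by 1 each position. Each letter shifts forward by (position + 6), i.e. 6, 7, 8, … — the shift grows by one for each successive letter.
Reversing it on hbktoe: h−6=b, b−7=u, k−8=c, t−9=k, o−10=e, e−11=t.

bucket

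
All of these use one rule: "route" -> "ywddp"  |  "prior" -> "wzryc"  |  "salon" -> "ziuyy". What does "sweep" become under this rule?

zenoa

In route: r→y is +7, o→w is +8, u→d is +9, t→d is +10 — the shift increases by 1 each position. Each letter shifts forward by (position + 7), i.e. 7, 8, 9, … — the shift grows by one for each successive letter.
Applying it to sweep: s+7=z, w+8=e, e+9=n, e+10=o, p+11=a.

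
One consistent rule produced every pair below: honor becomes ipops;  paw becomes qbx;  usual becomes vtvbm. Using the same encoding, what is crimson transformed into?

dsjntpo

Compare letters: h→i is +1, o→p is +1, n→o is +1 — a constant shift. This is a Caesar cipher with shift 1.
Applying it to crimson: c+1=d, r+1=s, i+1=j, m+1=n, s+1=t, o+1=p, n+1=o.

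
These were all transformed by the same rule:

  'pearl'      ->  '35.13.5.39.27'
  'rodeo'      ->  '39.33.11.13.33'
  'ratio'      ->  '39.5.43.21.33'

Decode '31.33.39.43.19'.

north

Each letter becomes 2×(its alphabet position, a=1..z=26) + 3.
Reversing it on 31.33.39.43.19: 31→(31−3)÷2=14=n, 33→(33−3)÷2=15=o, 39→(39−3)÷2=18=r, 43→(43−3)÷2=20=t, 19→(19−3)÷2=8=h.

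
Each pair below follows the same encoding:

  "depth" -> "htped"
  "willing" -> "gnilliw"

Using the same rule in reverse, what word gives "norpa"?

The word is simply reversed.
Undoing it on norpa: then reverse → apron.

apron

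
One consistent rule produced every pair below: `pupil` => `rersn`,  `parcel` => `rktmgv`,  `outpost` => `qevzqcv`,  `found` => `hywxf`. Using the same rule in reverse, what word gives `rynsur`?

polish

Shifts by position in pupil: pos 0: p→r (+2), pos 1: u→e (+10), pos 2: p→r (+2), pos 3: i→s (+10) — repeating every 2. A repeating key of period 2 is used — shifts +2, +10 over and over.
Reversing it on rynsur: r−2=p, y−10=o, n−2=l, s−10=i, u−2=s, r−10=h.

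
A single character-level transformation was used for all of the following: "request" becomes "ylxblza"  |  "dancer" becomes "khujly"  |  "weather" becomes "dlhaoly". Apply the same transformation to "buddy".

ibkkf

Every letter moves 7 places later in the alphabet, wrapping around z→a.
For buddy: b+7=i, u+7=b, d+7=k, d+7=k, y+7=f.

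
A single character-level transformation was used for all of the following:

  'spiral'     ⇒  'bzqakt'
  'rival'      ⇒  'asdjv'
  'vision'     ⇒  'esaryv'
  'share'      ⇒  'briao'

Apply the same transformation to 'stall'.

bdiuv

Shifts by position in spiral: pos 0: s→b (+9), pos 1: p→z (+10), pos 2: i→q (+8), pos 3: r→a (+9), pos 4: a→k (+10), pos 5: l→t (+8) — repeating every 3. The shifts repeat in a cycle of length 3: positions 0,1,… shift by +9, +10, +8, then the pattern repeats.
For stall: s+9=b, t+10=d, a+8=i, l+9=u, l+10=v.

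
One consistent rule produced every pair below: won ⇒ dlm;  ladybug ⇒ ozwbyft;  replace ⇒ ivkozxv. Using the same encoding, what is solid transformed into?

Each pair mirrors across the alphabet (w↔d, o↔l, n↔m): positions sum to 25. Letters are reflected about the middle of the alphabet (position → 25−position): Atbash.
For solid: s↔h, o↔l, l↔o, i↔r, d↔w.

hlorw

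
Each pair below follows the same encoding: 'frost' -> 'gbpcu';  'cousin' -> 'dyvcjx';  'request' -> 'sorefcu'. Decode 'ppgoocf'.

offense

Shifts by position in frost: pos 0: f→g (+1), pos 1: r→b (+10), pos 2: o→p (+1), pos 3: s→c (+10) — repeating every 2. A repeating key of period 2 is used — shifts +1, +10 over and over.
Decoding ppgoocf: p−1=o, p−10=f, g−1=f, o−10=e, o−1=n, c−10=s, f−1=e.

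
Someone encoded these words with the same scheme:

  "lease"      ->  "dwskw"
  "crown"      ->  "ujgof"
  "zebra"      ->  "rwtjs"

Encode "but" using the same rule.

tml

This is a Caesar cipher with shift 18.
On but: b+18=t, u+18=m, t+18=l.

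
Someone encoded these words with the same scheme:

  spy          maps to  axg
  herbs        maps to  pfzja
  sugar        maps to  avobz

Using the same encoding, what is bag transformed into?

The shift depends on letter class: consonant s→a is +8, but vowel e→f is +1. The rule splits by letter class: vowels +1, consonants +8.
Applying it to bag: b(cons)+8=j, a(vowel)+1=b, g(cons)+8=o.

jbo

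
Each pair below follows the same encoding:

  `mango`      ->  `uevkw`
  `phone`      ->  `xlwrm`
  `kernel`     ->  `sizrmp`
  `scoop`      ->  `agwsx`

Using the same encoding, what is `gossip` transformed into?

osawqt

Shifts by position in mango: pos 0: m→u (+8), pos 1: a→e (+4), pos 2: n→v (+8), pos 3: g→k (+4) — repeating every 2. The shifts repeat in a cycle of length 2: positions 0,1,… shift by +8, +4, then the pattern repeats.
For gossip: g+8=o, o+4=s, s+8=a, s+4=w, i+8=q, p+4=t.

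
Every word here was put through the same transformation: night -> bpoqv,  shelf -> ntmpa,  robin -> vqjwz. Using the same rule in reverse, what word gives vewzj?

The output letters match the input read backwards, each shifted +8: night reversed is thgin. Read the word backwards and shift each letter +8.
Undoing it on vewzj: shift back: v−8=n, e−8=w, w−8=o, z−8=r, j−8=b → nworb; then reverse → brown.

brown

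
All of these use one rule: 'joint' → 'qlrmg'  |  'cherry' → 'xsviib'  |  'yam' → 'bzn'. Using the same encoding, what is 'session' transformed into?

Each pair mirrors across the alphabet (j↔q, o↔l, i↔r): positions sum to 25. Letters are reflected about the middle of the alphabet (position → 25−position): Atbash.
On session: s↔h, e↔v, s↔h, s↔h, i↔r, o↔l, n↔m.

hvhhrlm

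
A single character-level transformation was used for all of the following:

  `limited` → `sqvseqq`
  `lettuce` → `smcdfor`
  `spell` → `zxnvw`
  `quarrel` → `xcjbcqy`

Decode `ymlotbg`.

In limited: l→s is +7, i→q is +8, m→v is +9, i→s is +10 — the shift increases by 1 each position. Each letter shifts forward by (position + 7), i.e. 7, 8, 9, … — the shift grows by one for each successive letter.
Decoding ymlotbg: y−7=r, m−8=e, l−9=c, o−10=e, t−11=i, b−12=p, g−13=t.

receipt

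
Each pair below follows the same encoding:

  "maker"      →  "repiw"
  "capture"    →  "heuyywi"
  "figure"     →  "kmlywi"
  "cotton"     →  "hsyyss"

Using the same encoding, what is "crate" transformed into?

The shift depends on letter class: consonant m→r is +5, but vowel a→e is +4. Two shifts are in play — +4 for a/e/i/o/u, +5 for every other letter.
For crate: c(cons)+5=h, r(cons)+5=w, a(vowel)+4=e, t(cons)+5=y, e(vowel)+4=i.

hweyi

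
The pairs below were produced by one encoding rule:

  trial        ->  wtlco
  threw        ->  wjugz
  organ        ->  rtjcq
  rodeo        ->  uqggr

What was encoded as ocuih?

Shifts by position in trial: pos 0: t→w (+3), pos 1: r→t (+2), pos 2: i→l (+3), pos 3: a→c (+2) — repeating every 2. The shifts repeat in a cycle of length 2: positions 0,1,… shift by +3, +2, then the pattern repeats.
Undoing it on ocuih: o−3=l, c−2=a, u−3=r, i−2=g, h−3=e.

large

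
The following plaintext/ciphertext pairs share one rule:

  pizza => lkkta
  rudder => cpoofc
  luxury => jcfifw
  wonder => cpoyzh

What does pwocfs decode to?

hurdle

The word is reversed, then every letter is shifted forward by 11.
Undoing it on pwocfs: shift back: p−11=e, w−11=l, o−11=d, c−11=r, f−11=u, s−11=h → eldruh; then reverse → hurdle.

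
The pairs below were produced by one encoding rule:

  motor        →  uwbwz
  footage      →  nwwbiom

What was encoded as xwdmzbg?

poverty

Every letter moves 8 places later in the alphabet, wrapping around z→a.
Reversing it on xwdmzbg: x−8=p, w−8=o, d−8=v, m−8=e, z−8=r, b−8=t, g−8=y.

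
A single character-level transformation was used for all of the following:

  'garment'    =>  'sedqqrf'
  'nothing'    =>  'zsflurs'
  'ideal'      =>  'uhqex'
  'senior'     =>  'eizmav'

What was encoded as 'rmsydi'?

figure

Shifts by position in garment: pos 0: g→s (+12), pos 1: a→e (+4), pos 2: r→d (+12), pos 3: m→q (+4) — repeating every 2. The shifts repeat in a cycle of length 2: positions 0,1,… shift by +12, +4, then the pattern repeats.
Reversing it on rmsydi: r−12=f, m−4=i, s−12=g, y−4=u, d−12=r, i−4=e.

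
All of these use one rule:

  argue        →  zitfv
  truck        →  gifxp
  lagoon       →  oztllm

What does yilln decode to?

Each pair mirrors across the alphabet (a↔z, r↔i, g↔t): positions sum to 25. Letters are reflected about the middle of the alphabet (position → 25−position): Atbash.
Decoding yilln: y↔b, i↔r, l↔o, l↔o, n↔m.

broom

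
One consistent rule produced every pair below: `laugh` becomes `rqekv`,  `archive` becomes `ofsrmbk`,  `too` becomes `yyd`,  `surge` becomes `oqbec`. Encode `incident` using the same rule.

The word is reversed, then every letter is shifted forward by 10.
For incident: reverse → tnedicni; then shift: t+10=d, n+10=x, e+10=o, d+10=n, i+10=s, c+10=m, n+10=x, i+10=s.

dxonsmxs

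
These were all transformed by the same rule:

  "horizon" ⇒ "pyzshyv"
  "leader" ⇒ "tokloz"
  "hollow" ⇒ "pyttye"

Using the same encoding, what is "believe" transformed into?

The shift depends on letter class: consonant h→p is +8, but vowel o→y is +10. Two shifts are in play — +10 for a/e/i/o/u, +8 for every other letter.
For believe: b(cons)+8=j, e(vowel)+10=o, l(cons)+8=t, i(vowel)+10=s, e(vowel)+10=o, v(cons)+8=d, e(vowel)+10=o.

jotsodo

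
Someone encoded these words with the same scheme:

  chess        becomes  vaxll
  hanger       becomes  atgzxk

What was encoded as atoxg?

haven

This is a Caesar cipher with shift 19.
Reversing it on atoxg: a−19=h, t−19=a, o−19=v, x−19=e, g−19=n.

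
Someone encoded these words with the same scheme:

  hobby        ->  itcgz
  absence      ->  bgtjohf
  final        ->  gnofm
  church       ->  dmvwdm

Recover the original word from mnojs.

liner

Shifts by position in hobby: pos 0: h→i (+1), pos 1: o→t (+5), pos 2: b→c (+1), pos 3: b→g (+5) — repeating every 2. The shifts repeat in a cycle of length 2: positions 0,1,… shift by +1, +5, then the pattern repeats.
Reversing it on mnojs: m−1=l, n−5=i, o−1=n, j−5=e, s−1=r.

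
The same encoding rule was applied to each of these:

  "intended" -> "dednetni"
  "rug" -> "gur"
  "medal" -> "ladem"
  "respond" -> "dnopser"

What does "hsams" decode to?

smash

The output letters match the input read backwards: intended reversed is dednetni. It's just the letters in reverse order.
Reversing it on hsams: then reverse → smash.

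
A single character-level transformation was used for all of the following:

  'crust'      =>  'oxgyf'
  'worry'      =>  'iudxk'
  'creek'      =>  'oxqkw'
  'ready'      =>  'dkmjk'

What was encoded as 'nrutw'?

blink

Shifts by position in crust: pos 0: c→o (+12), pos 1: r→x (+6), pos 2: u→g (+12), pos 3: s→y (+6) — repeating every 2. A repeating key of period 2 is used — shifts +12, +6 over and over.
Reversing it on nrutw: n−12=b, r−6=l, u−12=i, t−6=n, w−12=k.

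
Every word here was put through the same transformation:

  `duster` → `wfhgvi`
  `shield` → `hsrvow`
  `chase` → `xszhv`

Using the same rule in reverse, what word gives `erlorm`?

Each pair mirrors across the alphabet (d↔w, u↔f, s↔h): positions sum to 25. This is the alphabet-reversal cipher (Atbash): a becomes z, b becomes y, etc.
Undoing it on erlorm: e↔v, r↔i, l↔o, o↔l, r↔i, m↔n.

violin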